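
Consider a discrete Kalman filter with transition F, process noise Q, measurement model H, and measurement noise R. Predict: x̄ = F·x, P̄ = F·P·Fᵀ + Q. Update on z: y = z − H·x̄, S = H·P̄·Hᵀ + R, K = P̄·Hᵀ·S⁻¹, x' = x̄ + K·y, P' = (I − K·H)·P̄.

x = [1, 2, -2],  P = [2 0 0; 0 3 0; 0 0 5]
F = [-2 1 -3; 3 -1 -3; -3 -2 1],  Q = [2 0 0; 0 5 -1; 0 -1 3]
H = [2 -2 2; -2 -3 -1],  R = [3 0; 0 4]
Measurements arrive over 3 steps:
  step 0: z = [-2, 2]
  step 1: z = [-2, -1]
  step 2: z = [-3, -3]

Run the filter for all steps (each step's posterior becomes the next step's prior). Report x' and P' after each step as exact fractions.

step 0: x' = [585456/191017, -566197/573051, -2915743/573051], P' = [1904649/191017 -445635/191017 -2307909/191017; -445635/191017 480890/573051 1678832/573051; -2307909/191017 1678832/573051 8763854/573051]
step 1: x' = [36269509294/84323661079, 78241411441/168647322158, -138029396985/168647322158], P' = [171082240030/84323661079 -31007925325/84323661079 -186666321185/84323661079; -31007925325/84323661079 118652540631/337294644316 162184186351/337294644316; -186666321185/84323661079 162184186351/337294644316 1014403587927/337294644316]
step 2: x' = [48933468517659039/38494916087063237, 31595453604428177/38494916087063237, -74594997367109794/38494916087063237], P' = [78115457373662646/38494916087063237 -14194956036432112/38494916087063237 -85270054332083284/38494916087063237; -14194956036432112/38494916087063237 13535805208239283/38494916087063237 18557797773479591/38494916087063237; -85270054332083284/38494916087063237 18557797773479591/38494916087063237 115860740172475287/38494916087063237]

step 0: x̄ = F·x = [6, 7, -9]
step 0: P̄ = F·P·Fᵀ + Q = [58 30 -9; 30 71 -28; -9 -28 38]
step 0: y = z − H·x̄ = [18, 26]
step 0: S = H·P̄·Hᵀ + R = [583 224; 224 1069]
step 0: K = P̄·Hᵀ·S⁻¹ = [28250/191017 -41121/191017; -92642/573051 -111923/573051; 107530/573051 11776/573051]
step 0: x' = x̄ + K·y = [585456/191017, -566197/573051, -2915743/573051]
step 0: P' = (I − K·H)·P̄ = [1904649/191017 -445635/191017 -2307909/191017; -445635/191017 480890/573051 1678832/573051; -2307909/191017 1678832/573051 8763854/573051]
step 1: x̄ = F·x = [4668296/573051, 14582530/573051, -7052453/573051]
step 1: P̄ = F·P·Fᵀ + Q = [15547370/573051 58196770/573051 -31020830/573051; 58196770/573051 276367862/573051 -148008205/573051; -31020830/573051 -148008205/573051 82616264/573051]
step 1: y = z − H·x̄ = [32787272/573051, 45458678/573051]
step 1: S = H·P̄·Hᵀ + R = [1970169977/573051 2092549424/573051; 2092549424/573051 2320637396/573051]
step 1: K = P̄·Hᵀ·S⁻¹ = [1468937540/12046237297 -15618595725/84323661079; -1916667990/12046237297 -67519601411/337294644316; 2513193258/12046237297 -1906394375/337294644316]
step 1: x' = x̄ + K·y = [36269509294/84323661079, 78241411441/168647322158, -138029396985/168647322158]
step 1: P' = (I − K·H)·P̄ = [171082240030/84323661079 -31007925325/84323661079 -186666321185/84323661079; -31007925325/84323661079 118652540631/337294644316 162184186351/337294644316; -186666321185/84323661079 162184186351/337294644316 1014403587927/337294644316]
step 2: x̄ = F·x = [24803683230/12046237297, 276731917639/84323661079, -512129275631/168647322158]
step 2: P̄ = F·P·Fᵀ + Q = [115115293975/12046237297 233030119204/12046237297 -242138676739/24092474594; 233030119204/12046237297 8062747286465/84323661079 -4269782087285/84323661079; -242138676739/24092474594 -4269782087285/84323661079 11002732871915/337294644316]
step 2: y = z − H·x̄ = [465370562452/84323661079, 1336823394169/168647322158]
step 2: S = H·P̄·Hᵀ + R = [61058608306476/84323661079 117107015886671/168647322158; 117107015886671/168647322158 277767310747439/337294644316]
step 2: K = P̄·Hᵀ·S⁻¹ = [4693572718674316/38494916087063237 -7093998076486418/38494916087063237; -6115308980794536/38494916087063237 -7693825331333304/38494916087063237; 8021925377941608/38494916087063237 -248506207186873/38494916087063237]
step 2: x' = x̄ + K·y = [48933468517659039/38494916087063237, 31595453604428177/38494916087063237, -74594997367109794/38494916087063237]
step 2: P' = (I − K·H)·P̄ = [78115457373662646/38494916087063237 -14194956036432112/38494916087063237 -85270054332083284/38494916087063237; -14194956036432112/38494916087063237 13535805208239283/38494916087063237 18557797773479591/38494916087063237; -85270054332083284/38494916087063237 18557797773479591/38494916087063237 115860740172475287/38494916087063237]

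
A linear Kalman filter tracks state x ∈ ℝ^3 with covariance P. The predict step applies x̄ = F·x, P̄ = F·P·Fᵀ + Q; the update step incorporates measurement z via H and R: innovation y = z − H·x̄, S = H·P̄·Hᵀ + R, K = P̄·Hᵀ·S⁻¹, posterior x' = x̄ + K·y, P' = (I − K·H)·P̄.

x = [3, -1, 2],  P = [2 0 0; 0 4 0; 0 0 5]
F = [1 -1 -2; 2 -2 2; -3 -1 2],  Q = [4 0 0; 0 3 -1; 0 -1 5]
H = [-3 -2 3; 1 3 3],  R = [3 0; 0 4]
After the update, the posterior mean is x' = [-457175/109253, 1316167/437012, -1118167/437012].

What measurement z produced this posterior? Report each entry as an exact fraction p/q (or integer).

z = [-1, -3]

x̄ = F·x = [0, 12, -4]
P̄ = F·P·Fᵀ + Q = [30 -8 -22; -8 47 15; -22 15 47]
S = H·P̄·Hᵀ + R = [1004 316; 316 970]
K = P̄·Hᵀ·S⁻¹ = [-14605/109253 -2000/109253; -40249/437012 46653/218506; 59933/437012 27181/218506]
x' − x̄ = [-457175/109253, -3927977/437012, 629881/437012] = K·y
y = (KᵀK)⁻¹·Kᵀ·(x' − x̄) = [35, -27]
z = y + H·x̄ = [35, -27] + [-36, 24] = [-1, -3]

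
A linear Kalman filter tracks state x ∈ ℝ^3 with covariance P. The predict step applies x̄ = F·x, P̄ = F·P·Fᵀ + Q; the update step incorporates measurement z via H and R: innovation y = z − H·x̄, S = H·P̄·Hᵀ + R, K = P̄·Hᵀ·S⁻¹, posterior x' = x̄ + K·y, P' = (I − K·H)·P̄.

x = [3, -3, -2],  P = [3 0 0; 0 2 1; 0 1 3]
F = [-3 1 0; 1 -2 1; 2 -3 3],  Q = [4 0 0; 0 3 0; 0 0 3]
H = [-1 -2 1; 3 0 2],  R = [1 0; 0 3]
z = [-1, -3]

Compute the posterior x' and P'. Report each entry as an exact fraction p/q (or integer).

x' = [-263/48, 13/2, 319/48]
P' = [4439/528 -223/22 -6511/528; -223/22 139/11 335/22; -6511/528 335/22 9935/528]

x̄ = F·x = [-12, 7, 9]
P̄ = F·P·Fᵀ + Q = [33 -12 -21; -12 13 18; -21 18 42]
y = z − H·x̄ = [-8, 15]
S = H·P̄·Hᵀ + R = [50 -36; -36 216]
K = P̄·Hᵀ·S⁻¹ = [-41/88 295/1584; 1/11 1/66; 61/88 337/1584]
x' = x̄ + K·y = [-263/48, 13/2, 319/48]
P' = (I − K·H)·P̄ = [4439/528 -223/22 -6511/528; -223/22 139/11 335/22; -6511/528 335/22 9935/528]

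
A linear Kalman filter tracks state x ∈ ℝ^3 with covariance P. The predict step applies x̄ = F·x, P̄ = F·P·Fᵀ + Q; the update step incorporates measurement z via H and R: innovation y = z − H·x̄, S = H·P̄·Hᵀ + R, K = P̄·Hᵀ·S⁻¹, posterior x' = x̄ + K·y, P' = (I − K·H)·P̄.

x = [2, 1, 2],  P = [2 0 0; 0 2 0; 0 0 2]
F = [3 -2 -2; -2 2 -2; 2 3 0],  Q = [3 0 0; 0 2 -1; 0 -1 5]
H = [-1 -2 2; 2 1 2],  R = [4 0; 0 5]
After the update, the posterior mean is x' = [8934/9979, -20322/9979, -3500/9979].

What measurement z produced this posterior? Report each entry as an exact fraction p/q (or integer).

z = [2, -1]

x̄ = F·x = [0, -6, 7]
P̄ = F·P·Fᵀ + Q = [37 -12 0; -12 26 3; 0 3 31]
S = H·P̄·Hᵀ + R = [197 52; 52 267]
K = P̄·Hᵀ·S⁻¹ = [-1339/9979 2578/9979; -9494/49895 3344/49895; 11572/49895 9893/49895]
x' − x̄ = [8934/9979, 39552/9979, -73353/9979] = K·y
y = (KᵀK)⁻¹·Kᵀ·(x' − x̄) = [-24, -9]
z = y + H·x̄ = [-24, -9] + [26, 8] = [2, -1]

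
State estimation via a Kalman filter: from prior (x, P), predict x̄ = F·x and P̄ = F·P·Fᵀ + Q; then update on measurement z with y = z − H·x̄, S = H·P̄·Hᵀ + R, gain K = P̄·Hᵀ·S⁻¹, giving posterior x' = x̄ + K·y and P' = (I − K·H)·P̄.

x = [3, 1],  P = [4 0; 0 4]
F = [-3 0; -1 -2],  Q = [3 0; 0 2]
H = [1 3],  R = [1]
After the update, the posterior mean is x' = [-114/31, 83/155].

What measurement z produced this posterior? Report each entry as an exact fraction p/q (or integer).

x̄ = F·x = [-9, -5]
P̄ = F·P·Fᵀ + Q = [39 12; 12 22]
S = H·P̄·Hᵀ + R = [310]
K = P̄·Hᵀ·S⁻¹ = [15/62; 39/155]
x' − x̄ = [165/31, 858/155] = K·y
y = (KᵀK)⁻¹·Kᵀ·(x' − x̄) = [22]
z = y + H·x̄ = [22] + [-24] = [-2]

z = [-2]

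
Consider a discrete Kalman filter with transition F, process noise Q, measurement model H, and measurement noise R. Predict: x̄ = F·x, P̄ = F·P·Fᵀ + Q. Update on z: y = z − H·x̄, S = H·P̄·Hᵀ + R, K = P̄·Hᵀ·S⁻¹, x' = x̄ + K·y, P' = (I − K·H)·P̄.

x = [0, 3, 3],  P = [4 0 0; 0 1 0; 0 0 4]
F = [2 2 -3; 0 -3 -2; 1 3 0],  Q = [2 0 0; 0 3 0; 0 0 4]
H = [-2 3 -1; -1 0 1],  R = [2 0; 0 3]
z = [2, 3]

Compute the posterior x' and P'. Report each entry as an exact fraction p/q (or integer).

x̄ = F·x = [-3, -15, 9]
P̄ = F·P·Fᵀ + Q = [58 18 14; 18 28 -9; 14 -9 17]
y = z − H·x̄ = [50, -9]
S = H·P̄·Hᵀ + R = [397 4; 4 50]
K = P̄·Hᵀ·S⁻¹ = [-1812/9917 -8582/9917; 1479/9917 -10947/19834; -1806/9917 1479/19834]
x' = x̄ + K·y = [-43113/9917, -51087/19834, -15405/19834]
P' = (I − K·H)·P̄ = [59866/9917 50076/9917 34120/9917; 50076/9917 91177/19834 67311/19834; 34120/9917 67311/19834 72677/19834]

x' = [-43113/9917, -51087/19834, -15405/19834]
P' = [59866/9917 50076/9917 34120/9917; 50076/9917 91177/19834 67311/19834; 34120/9917 67311/19834 72677/19834]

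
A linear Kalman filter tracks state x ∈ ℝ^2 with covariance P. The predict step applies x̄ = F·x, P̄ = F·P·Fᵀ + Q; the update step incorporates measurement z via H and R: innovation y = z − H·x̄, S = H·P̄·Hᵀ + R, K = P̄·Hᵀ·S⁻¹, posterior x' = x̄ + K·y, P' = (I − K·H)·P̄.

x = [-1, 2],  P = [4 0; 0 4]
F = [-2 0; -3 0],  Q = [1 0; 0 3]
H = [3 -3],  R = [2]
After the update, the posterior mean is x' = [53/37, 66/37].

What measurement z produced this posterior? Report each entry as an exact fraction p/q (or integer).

z = [-1]

x̄ = F·x = [2, 3]
P̄ = F·P·Fᵀ + Q = [17 24; 24 39]
S = H·P̄·Hᵀ + R = [74]
K = P̄·Hᵀ·S⁻¹ = [-21/74; -45/74]
x' − x̄ = [-21/37, -45/37] = K·y
y = (KᵀK)⁻¹·Kᵀ·(x' − x̄) = [2]
z = y + H·x̄ = [2] + [-3] = [-1]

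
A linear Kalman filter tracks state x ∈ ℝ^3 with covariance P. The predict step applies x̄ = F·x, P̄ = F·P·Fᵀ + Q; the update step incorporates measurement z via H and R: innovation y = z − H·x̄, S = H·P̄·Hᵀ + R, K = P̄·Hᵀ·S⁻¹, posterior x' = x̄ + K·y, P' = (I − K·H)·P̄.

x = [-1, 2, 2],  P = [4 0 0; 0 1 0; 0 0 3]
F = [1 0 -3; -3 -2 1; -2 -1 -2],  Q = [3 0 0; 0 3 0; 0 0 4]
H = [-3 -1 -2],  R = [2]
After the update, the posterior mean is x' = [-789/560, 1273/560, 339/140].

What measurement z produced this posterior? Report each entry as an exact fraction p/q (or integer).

z = [-3]

x̄ = F·x = [-7, 1, -4]
P̄ = F·P·Fᵀ + Q = [34 -21 10; -21 46 20; 10 20 33]
S = H·P̄·Hᵀ + R = [560]
K = P̄·Hᵀ·S⁻¹ = [-101/560; -23/560; -29/140]
x' − x̄ = [3131/560, 713/560, 899/140] = K·y
y = (KᵀK)⁻¹·Kᵀ·(x' − x̄) = [-31]
z = y + H·x̄ = [-31] + [28] = [-3]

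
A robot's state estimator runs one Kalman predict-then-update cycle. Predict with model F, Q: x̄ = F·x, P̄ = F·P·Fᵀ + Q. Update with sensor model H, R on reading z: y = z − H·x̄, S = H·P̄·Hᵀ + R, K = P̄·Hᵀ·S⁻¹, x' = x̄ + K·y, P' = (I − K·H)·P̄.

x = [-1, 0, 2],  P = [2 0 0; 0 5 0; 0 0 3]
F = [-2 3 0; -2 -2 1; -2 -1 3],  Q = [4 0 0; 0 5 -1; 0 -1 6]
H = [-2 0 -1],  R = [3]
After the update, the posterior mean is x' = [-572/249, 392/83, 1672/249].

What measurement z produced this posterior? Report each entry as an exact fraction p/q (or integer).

z = [-2]

x̄ = F·x = [2, 4, 8]
P̄ = F·P·Fᵀ + Q = [57 -22 -7; -22 36 26; -7 26 46]
S = H·P̄·Hᵀ + R = [249]
K = P̄·Hᵀ·S⁻¹ = [-107/249; 6/83; -32/249]
x' − x̄ = [-1070/249, 60/83, -320/249] = K·y
y = (KᵀK)⁻¹·Kᵀ·(x' − x̄) = [10]
z = y + H·x̄ = [10] + [-12] = [-2]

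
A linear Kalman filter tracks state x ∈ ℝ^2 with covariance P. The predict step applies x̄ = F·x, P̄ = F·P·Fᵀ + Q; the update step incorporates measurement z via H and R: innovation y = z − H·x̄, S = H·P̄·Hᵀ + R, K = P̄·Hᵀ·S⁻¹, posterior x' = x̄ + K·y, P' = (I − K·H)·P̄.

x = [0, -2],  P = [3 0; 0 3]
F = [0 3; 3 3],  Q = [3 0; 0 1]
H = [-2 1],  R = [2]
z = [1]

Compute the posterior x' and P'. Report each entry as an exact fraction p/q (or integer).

x' = [-83/23, -419/69]
P' = [327/23 632/23; 632/23 3794/69]

x̄ = F·x = [-6, -6]
P̄ = F·P·Fᵀ + Q = [30 27; 27 55]
y = z − H·x̄ = [-5]
S = H·P̄·Hᵀ + R = [69]
K = P̄·Hᵀ·S⁻¹ = [-11/23; 1/69]
x' = x̄ + K·y = [-83/23, -419/69]
P' = (I − K·H)·P̄ = [327/23 632/23; 632/23 3794/69]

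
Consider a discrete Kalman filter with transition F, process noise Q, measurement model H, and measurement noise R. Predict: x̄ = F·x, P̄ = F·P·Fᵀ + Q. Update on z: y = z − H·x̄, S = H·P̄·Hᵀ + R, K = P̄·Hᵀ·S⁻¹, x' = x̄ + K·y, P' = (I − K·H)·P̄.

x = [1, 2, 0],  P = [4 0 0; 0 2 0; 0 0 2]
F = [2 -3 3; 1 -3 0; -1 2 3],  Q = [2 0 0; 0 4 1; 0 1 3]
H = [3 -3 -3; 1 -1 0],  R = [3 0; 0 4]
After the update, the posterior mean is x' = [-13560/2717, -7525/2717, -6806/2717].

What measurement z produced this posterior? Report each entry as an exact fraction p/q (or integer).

x̄ = F·x = [-4, -5, 3]
P̄ = F·P·Fᵀ + Q = [54 26 -2; 26 26 -15; -2 -15 33]
S = H·P̄·Hᵀ + R = [318 45; 45 32]
K = P̄·Hᵀ·S⁻¹ = [540/2717 1618/2717; 480/2717 -675/2717; -835/2717 2278/2717]
x' − x̄ = [-2692/2717, 6060/2717, -14957/2717] = K·y
y = (KᵀK)⁻¹·Kᵀ·(x' − x̄) = [7, -4]
z = y + H·x̄ = [7, -4] + [-6, 1] = [1, -3]

z = [1, -3]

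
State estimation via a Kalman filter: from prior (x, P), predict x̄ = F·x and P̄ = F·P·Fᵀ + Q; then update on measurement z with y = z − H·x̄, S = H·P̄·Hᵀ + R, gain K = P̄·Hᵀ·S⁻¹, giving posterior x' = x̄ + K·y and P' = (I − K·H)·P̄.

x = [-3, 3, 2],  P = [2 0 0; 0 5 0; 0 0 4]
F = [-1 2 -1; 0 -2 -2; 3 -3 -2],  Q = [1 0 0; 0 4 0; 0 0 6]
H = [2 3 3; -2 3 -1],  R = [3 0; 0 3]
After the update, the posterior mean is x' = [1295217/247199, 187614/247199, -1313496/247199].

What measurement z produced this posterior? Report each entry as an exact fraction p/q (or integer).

x̄ = F·x = [7, -10, -22]
P̄ = F·P·Fᵀ + Q = [27 -12 -28; -12 40 46; -28 46 85]
S = H·P̄·Hᵀ + R = [1584 497; 497 312]
K = P̄·Hᵀ·S⁻¹ = [10222/247199 -65406/247199; 24302/247199 38934/247199; 50971/247199 5167/247199]
x' − x̄ = [-435176/247199, 2659604/247199, 4124882/247199] = K·y
y = (KᵀK)⁻¹·Kᵀ·(x' − x̄) = [79, 19]
z = y + H·x̄ = [79, 19] + [-82, -22] = [-3, -3]

z = [-3, -3]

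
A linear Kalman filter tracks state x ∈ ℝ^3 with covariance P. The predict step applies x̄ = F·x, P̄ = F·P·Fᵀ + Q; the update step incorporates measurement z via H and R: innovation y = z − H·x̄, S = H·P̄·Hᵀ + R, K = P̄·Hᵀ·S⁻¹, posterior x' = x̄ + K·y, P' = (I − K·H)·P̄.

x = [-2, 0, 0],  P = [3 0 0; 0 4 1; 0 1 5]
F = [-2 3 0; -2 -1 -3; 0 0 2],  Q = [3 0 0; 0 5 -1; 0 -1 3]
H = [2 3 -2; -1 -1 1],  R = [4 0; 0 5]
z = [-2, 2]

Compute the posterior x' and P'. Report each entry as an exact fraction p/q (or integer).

x̄ = F·x = [4, 4, 0]
P̄ = F·P·Fᵀ + Q = [51 -9 6; -9 72 -33; 6 -33 23]
y = z − H·x̄ = [-22, 10]
S = H·P̄·Hᵀ + R = [1188 -460; -460 187]
K = P̄·Hᵀ·S⁻¹ = [-4779/10556 -3447/2639; 186/377 264/377; -1871/10556 -445/2639]
x' = x̄ + K·y = [4741/5278, 56/377, 11681/5278]
P' = (I − K·H)·P̄ = [343065/10556 -5607/377 117129/10556; -5607/377 3384/377 -903/377; 117129/10556 -903/377 82945/10556]

x' = [4741/5278, 56/377, 11681/5278]
P' = [343065/10556 -5607/377 117129/10556; -5607/377 3384/377 -903/377; 117129/10556 -903/377 82945/10556]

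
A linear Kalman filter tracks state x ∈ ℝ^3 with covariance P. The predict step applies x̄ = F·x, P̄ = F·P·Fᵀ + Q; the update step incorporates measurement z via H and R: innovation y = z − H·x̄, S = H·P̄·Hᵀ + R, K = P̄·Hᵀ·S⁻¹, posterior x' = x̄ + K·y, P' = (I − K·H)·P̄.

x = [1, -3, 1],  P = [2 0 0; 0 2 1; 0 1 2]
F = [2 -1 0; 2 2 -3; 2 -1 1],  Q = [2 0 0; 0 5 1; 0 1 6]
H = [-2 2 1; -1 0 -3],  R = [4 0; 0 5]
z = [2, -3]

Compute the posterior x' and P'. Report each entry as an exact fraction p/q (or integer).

x' = [10155/21211, 11223/21211, 21726/21211]
P' = [100891/21211 112686/21211 -27102/21211; 112686/21211 148781/21211 -35642/21211; -27102/21211 -35642/21211 18364/21211]

x̄ = F·x = [5, -7, 6]
P̄ = F·P·Fᵀ + Q = [12 7 9; 7 27 4; 9 4 16]
y = z − H·x̄ = [20, 20]
S = H·P̄·Hᵀ + R = [100 -17; -17 215]
K = P̄·Hᵀ·S⁻¹ = [-878/21211 -3917/21211; 9137/21211 -1152/21211; 321/21211 -5598/21211]
x' = x̄ + K·y = [10155/21211, 11223/21211, 21726/21211]
P' = (I − K·H)·P̄ = [100891/21211 112686/21211 -27102/21211; 112686/21211 148781/21211 -35642/21211; -27102/21211 -35642/21211 18364/21211]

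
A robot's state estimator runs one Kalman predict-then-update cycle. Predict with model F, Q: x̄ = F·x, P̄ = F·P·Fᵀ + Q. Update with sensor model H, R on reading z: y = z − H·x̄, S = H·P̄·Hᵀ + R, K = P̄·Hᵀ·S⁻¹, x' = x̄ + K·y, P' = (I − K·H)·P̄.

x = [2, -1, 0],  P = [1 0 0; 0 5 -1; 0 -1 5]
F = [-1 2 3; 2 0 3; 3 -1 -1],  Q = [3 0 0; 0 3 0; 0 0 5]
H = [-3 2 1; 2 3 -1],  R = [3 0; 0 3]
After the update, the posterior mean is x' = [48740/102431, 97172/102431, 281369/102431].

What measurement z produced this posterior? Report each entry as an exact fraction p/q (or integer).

x̄ = F·x = [-4, 4, 7]
P̄ = F·P·Fᵀ + Q = [57 37 -23; 37 52 -6; -23 -6 22]
S = H·P̄·Hᵀ + R = [416 -358; -358 1293]
K = P̄·Hᵀ·S⁻¹ = [-16594/102431 15052/102431; 67679/409724 46761/204862; 71359/409724 -3747/204862]
x' − x̄ = [458464/102431, -312552/102431, -435648/102431] = K·y
y = (KᵀK)⁻¹·Kᵀ·(x' − x̄) = [-24, 4]
z = y + H·x̄ = [-24, 4] + [27, -3] = [3, 1]

z = [3, 1]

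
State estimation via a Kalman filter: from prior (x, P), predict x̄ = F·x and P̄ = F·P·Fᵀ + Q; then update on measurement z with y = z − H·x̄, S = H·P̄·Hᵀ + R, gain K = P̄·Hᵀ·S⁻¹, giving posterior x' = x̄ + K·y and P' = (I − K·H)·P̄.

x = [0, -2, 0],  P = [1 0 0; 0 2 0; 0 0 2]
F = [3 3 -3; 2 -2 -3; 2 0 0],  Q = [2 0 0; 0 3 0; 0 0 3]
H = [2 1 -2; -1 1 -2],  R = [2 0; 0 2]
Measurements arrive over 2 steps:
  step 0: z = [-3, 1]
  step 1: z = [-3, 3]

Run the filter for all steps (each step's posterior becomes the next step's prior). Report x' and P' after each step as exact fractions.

step 0: x' = [-27518/19689, 55867/19689, 29978/19689], P' = [8648/19689 -142/19689 2044/19689; -142/19689 321902/19689 155566/19689; 2044/19689 155566/19689 80423/19689]
step 1: x' = [-795847178/388138727, -2253492471/388138727, -1304893704/388138727], P' = [167625664/388138727 -121199286/388138727 -16130588/388138727; -121199286/388138727 6877387414/388138727 3254572130/388138727; -16130588/388138727 3254572130/388138727 1641976345/388138727]

step 0: x̄ = F·x = [-6, 4, 0]
step 0: P̄ = F·P·Fᵀ + Q = [47 12 6; 12 33 4; 6 4 7]
step 0: y = z − H·x̄ = [5, -9]
step 0: S = H·P̄·Hᵀ + R = [235 -49; -49 94]
step 0: K = P̄·Hᵀ·S⁻¹ = [6533/19689 -6439/19689; 5243/19689 5456/19689; -596/19689 -3662/19689]
step 0: x' = x̄ + K·y = [-27518/19689, 55867/19689, 29978/19689]
step 0: P' = (I − K·H)·P̄ = [8648/19689 -142/19689 2044/19689; -142/19689 321902/19689 155566/19689; 2044/19689 155566/19689 80423/19689]
step 1: x̄ = F·x = [-1629/6563, -85568/6563, -55036/19689]
step 1: P̄ = F·P·Fᵀ + Q = [299533/6563 -551025/6563 12924/6563; -551025/6563 1316158/6563 7632/6563; 12924/6563 7632/6563 93659/19689]
step 1: y = z − H·x̄ = [97339/19689, 200812/19689]
step 1: S = H·P̄·Hᵀ + R = [942824/19689 703709/19689; 703709/19689 8630741/19689]
step 1: K = P̄·Hᵀ·S⁻¹ = [123156609/388138727 -128281887/388138727; 62922291/388138727 244721220/388138727; -30820868/388138727 -6624986/388138727]
step 1: x' = x̄ + K·y = [-795847178/388138727, -2253492471/388138727, -1304893704/388138727]
step 1: P' = (I − K·H)·P̄ = [167625664/388138727 -121199286/388138727 -16130588/388138727; -121199286/388138727 6877387414/388138727 3254572130/388138727; -16130588/388138727 3254572130/388138727 1641976345/388138727]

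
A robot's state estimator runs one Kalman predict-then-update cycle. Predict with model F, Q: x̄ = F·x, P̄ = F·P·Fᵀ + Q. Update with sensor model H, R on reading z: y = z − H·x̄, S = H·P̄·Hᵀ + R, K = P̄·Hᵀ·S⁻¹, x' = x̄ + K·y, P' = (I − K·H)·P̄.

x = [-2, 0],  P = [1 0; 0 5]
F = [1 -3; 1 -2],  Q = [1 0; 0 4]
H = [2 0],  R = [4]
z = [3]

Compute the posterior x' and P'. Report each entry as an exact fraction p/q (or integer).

x' = [137/96, 25/96]
P' = [47/48 31/48; 31/48 239/48]

x̄ = F·x = [-2, -2]
P̄ = F·P·Fᵀ + Q = [47 31; 31 25]
y = z − H·x̄ = [7]
S = H·P̄·Hᵀ + R = [192]
K = P̄·Hᵀ·S⁻¹ = [47/96; 31/96]
x' = x̄ + K·y = [137/96, 25/96]
P' = (I − K·H)·P̄ = [47/48 31/48; 31/48 239/48]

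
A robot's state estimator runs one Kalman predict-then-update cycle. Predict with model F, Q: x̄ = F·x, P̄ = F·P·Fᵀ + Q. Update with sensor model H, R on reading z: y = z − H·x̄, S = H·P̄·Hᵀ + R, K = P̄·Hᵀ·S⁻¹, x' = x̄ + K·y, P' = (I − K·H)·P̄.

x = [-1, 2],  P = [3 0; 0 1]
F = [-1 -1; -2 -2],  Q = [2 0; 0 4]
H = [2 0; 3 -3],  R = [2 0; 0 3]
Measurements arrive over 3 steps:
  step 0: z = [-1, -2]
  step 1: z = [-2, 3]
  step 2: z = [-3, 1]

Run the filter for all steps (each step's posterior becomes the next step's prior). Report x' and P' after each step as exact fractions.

step 0: x̄ = F·x = [-1, -2]
step 0: P̄ = F·P·Fᵀ + Q = [6 8; 8 20]
step 0: y = z − H·x̄ = [1, -5]
step 0: S = H·P̄·Hᵀ + R = [26 -12; -12 93]
step 0: K = P̄·Hᵀ·S⁻¹ = [174/379 -2/379; 176/379 -124/379]
step 0: x' = x̄ + K·y = [-195/379, 38/379]
step 0: P' = (I − K·H)·P̄ = [174/379 176/379; 176/379 300/379]
step 1: x̄ = F·x = [157/379, 314/379]
step 1: P̄ = F·P·Fᵀ + Q = [1584/379 1652/379; 1652/379 4820/379]
step 1: y = z − H·x̄ = [-1072/379, 1608/379]
step 1: S = H·P̄·Hᵀ + R = [7094/379 -408/379; -408/379 29037/379]
step 1: K = P̄·Hᵀ·S⁻¹ = [40416/90511 -68/90511; 40484/90511 -29056/90511]
step 1: x' = x̄ + K·y = [-77111/90511, -162798/90511]
step 1: P' = (I − K·H)·P̄ = [40416/90511 40484/90511; 40484/90511 69540/90511]
step 2: x̄ = F·x = [239909/90511, 479818/90511]
step 2: P̄ = F·P·Fᵀ + Q = [371946/90511 381848/90511; 381848/90511 1125740/90511]
step 2: y = z − H·x̄ = [-751351/90511, 810238/90511]
step 2: S = H·P̄·Hᵀ + R = [1668806/90511 -59412/90511; -59412/90511 6877443/90511]
step 2: K = P̄·Hᵀ·S⁻¹ = [9417474/21127429 -9902/21127429; 9427376/21127429 -6774244/21127429]
step 2: x' = x̄ + K·y = [-22264599/21127429, -26899466/21127429]
step 2: P' = (I − K·H)·P̄ = [9417474/21127429 9427376/21127429; 9427376/21127429 16201620/21127429]

step 0: x' = [-195/379, 38/379], P' = [174/379 176/379; 176/379 300/379]
step 1: x' = [-77111/90511, -162798/90511], P' = [40416/90511 40484/90511; 40484/90511 69540/90511]
step 2: x' = [-22264599/21127429, -26899466/21127429], P' = [9417474/21127429 9427376/21127429; 9427376/21127429 16201620/21127429]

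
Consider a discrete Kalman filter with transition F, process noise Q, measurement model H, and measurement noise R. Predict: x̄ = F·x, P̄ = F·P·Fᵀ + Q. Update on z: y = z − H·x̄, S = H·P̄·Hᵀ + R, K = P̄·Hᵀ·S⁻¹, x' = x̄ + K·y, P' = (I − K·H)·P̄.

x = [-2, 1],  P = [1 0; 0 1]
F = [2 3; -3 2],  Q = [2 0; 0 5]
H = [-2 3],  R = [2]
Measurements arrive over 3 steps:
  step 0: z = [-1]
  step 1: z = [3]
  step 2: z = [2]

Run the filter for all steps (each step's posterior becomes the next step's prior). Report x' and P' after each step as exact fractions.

step 0: x̄ = F·x = [-1, 8]
step 0: P̄ = F·P·Fᵀ + Q = [15 0; 0 18]
step 0: y = z − H·x̄ = [-27]
step 0: S = H·P̄·Hᵀ + R = [224]
step 0: K = P̄·Hᵀ·S⁻¹ = [-15/112; 27/112]
step 0: x' = x̄ + K·y = [293/112, 167/112]
step 0: P' = (I − K·H)·P̄ = [615/56 405/56; 405/56 279/56]
step 1: x̄ = F·x = [1087/112, -545/112]
step 1: P̄ = F·P·Fᵀ + Q = [9943/56 -4041/56; -4041/56 2071/56]
step 1: y = z − H·x̄ = [4145/112]
step 1: S = H·P̄·Hᵀ + R = [107015/56]
step 1: K = P̄·Hᵀ·S⁻¹ = [-32009/107015; 2859/21403]
step 1: x' = x̄ + K·y = [-29200/21403, 1660/21403]
step 1: P' = (I − K·H)·P̄ = [704894/107015 89718/21403; 89718/21403 61718/21403]
step 2: x̄ = F·x = [-53420/21403, 90920/21403]
step 2: P̄ = F·P·Fᵀ + Q = [11193996/107015 -4620774/107015; -4620774/107015 2730401/107015]
step 2: y = z − H·x̄ = [-336794/21403]
step 2: S = H·P̄·Hᵀ + R = [125012911/107015]
step 2: K = P̄·Hᵀ·S⁻¹ = [-36250314/125012911; 17432751/125012911]
step 2: x' = x̄ + K·y = [258407632/125012911, 256736342/125012911]
step 2: P' = (I − K·H)·P̄ = [797166384/125012911 507277380/125012911; 507277380/125012911 349806754/125012911]

step 0: x' = [293/112, 167/112], P' = [615/56 405/56; 405/56 279/56]
step 1: x' = [-29200/21403, 1660/21403], P' = [704894/107015 89718/21403; 89718/21403 61718/21403]
step 2: x' = [258407632/125012911, 256736342/125012911], P' = [797166384/125012911 507277380/125012911; 507277380/125012911 349806754/125012911]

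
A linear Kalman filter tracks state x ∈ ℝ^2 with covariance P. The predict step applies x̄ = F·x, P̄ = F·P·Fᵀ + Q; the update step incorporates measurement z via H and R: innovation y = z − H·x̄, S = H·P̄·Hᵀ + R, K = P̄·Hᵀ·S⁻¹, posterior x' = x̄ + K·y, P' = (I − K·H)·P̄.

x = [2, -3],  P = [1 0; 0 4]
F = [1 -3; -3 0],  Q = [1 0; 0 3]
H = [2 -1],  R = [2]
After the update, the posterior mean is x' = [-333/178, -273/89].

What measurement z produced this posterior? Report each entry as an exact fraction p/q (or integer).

x̄ = F·x = [11, -6]
P̄ = F·P·Fᵀ + Q = [38 -3; -3 12]
S = H·P̄·Hᵀ + R = [178]
K = P̄·Hᵀ·S⁻¹ = [79/178; -9/89]
x' − x̄ = [-2291/178, 261/89] = K·y
y = (KᵀK)⁻¹·Kᵀ·(x' − x̄) = [-29]
z = y + H·x̄ = [-29] + [28] = [-1]

z = [-1]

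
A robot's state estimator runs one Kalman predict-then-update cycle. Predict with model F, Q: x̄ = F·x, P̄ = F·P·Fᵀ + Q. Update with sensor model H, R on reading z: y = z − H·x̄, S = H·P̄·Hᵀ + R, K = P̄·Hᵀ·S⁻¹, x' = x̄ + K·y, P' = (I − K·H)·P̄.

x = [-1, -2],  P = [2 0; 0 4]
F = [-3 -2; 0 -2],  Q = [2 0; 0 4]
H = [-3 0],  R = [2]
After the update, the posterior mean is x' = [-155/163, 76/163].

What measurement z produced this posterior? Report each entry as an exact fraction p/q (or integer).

x̄ = F·x = [7, 4]
P̄ = F·P·Fᵀ + Q = [36 16; 16 20]
S = H·P̄·Hᵀ + R = [326]
K = P̄·Hᵀ·S⁻¹ = [-54/163; -24/163]
x' − x̄ = [-1296/163, -576/163] = K·y
y = (KᵀK)⁻¹·Kᵀ·(x' − x̄) = [24]
z = y + H·x̄ = [24] + [-21] = [3]

z = [3]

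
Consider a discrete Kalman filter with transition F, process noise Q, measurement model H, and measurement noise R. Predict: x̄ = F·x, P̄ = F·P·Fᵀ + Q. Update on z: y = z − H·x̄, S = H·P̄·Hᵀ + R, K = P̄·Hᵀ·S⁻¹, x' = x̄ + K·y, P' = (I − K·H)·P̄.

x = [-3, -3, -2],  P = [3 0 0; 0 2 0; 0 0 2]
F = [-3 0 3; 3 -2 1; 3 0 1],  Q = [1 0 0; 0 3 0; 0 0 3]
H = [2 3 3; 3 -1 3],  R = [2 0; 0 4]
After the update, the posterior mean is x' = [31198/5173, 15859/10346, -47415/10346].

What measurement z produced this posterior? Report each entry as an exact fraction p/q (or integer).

x̄ = F·x = [3, -5, -11]
P̄ = F·P·Fᵀ + Q = [46 -21 -21; -21 40 29; -21 29 32]
S = H·P̄·Hᵀ + R = [852 156; 156 320]
K = P̄·Hᵀ·S⁻¹ = [-1616/15519 3629/10346; 1152/5173 -3281/20692; 927/5173 -1549/20692]
x' − x̄ = [15679/5173, 67589/10346, 66391/10346] = K·y
y = (KᵀK)⁻¹·Kᵀ·(x' − x̄) = [45, 22]
z = y + H·x̄ = [45, 22] + [-42, -19] = [3, 3]

z = [3, 3]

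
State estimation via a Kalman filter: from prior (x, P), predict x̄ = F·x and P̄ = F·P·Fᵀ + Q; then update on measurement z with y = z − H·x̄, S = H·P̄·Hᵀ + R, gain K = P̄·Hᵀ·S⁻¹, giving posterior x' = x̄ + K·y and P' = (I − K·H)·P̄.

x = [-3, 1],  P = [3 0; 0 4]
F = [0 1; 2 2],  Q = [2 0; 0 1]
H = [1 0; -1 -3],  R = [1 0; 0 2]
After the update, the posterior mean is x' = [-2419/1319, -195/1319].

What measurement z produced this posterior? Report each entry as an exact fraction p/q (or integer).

x̄ = F·x = [1, -4]
P̄ = F·P·Fᵀ + Q = [6 8; 8 29]
S = H·P̄·Hᵀ + R = [7 -30; -30 317]
K = P̄·Hᵀ·S⁻¹ = [1002/1319 -30/1319; -314/1319 -425/1319]
x' − x̄ = [-3738/1319, 5081/1319] = K·y
y = (KᵀK)⁻¹·Kᵀ·(x' − x̄) = [-4, -9]
z = y + H·x̄ = [-4, -9] + [1, 11] = [-3, 2]

z = [-3, 2]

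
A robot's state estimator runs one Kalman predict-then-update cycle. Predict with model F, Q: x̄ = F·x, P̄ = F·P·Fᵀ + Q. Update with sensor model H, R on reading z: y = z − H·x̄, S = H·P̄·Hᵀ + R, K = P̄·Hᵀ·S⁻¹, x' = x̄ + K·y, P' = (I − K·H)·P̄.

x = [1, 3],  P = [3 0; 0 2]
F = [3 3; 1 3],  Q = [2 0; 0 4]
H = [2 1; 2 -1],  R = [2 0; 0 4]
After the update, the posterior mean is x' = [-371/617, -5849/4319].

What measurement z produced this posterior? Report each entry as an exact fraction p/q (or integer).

x̄ = F·x = [12, 10]
P̄ = F·P·Fᵀ + Q = [47 27; 27 25]
S = H·P̄·Hᵀ + R = [323 163; 163 109]
K = P̄·Hᵀ·S⁻¹ = [162/617 137/617; 1942/4319 -1755/4319]
x' − x̄ = [-7775/617, -49039/4319] = K·y
y = (KᵀK)⁻¹·Kᵀ·(x' − x̄) = [-37, -13]
z = y + H·x̄ = [-37, -13] + [34, 14] = [-3, 1]

z = [-3, 1]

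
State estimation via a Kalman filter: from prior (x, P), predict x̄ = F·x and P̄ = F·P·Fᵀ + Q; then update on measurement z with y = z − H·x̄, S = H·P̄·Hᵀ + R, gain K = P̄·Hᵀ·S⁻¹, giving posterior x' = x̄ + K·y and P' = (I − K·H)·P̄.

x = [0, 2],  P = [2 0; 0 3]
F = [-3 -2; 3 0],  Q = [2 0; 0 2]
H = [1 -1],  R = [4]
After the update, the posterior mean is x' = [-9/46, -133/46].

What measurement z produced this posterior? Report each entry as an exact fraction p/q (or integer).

x̄ = F·x = [-4, 0]
P̄ = F·P·Fᵀ + Q = [32 -18; -18 20]
S = H·P̄·Hᵀ + R = [92]
K = P̄·Hᵀ·S⁻¹ = [25/46; -19/46]
x' − x̄ = [175/46, -133/46] = K·y
y = (KᵀK)⁻¹·Kᵀ·(x' − x̄) = [7]
z = y + H·x̄ = [7] + [-4] = [3]

z = [3]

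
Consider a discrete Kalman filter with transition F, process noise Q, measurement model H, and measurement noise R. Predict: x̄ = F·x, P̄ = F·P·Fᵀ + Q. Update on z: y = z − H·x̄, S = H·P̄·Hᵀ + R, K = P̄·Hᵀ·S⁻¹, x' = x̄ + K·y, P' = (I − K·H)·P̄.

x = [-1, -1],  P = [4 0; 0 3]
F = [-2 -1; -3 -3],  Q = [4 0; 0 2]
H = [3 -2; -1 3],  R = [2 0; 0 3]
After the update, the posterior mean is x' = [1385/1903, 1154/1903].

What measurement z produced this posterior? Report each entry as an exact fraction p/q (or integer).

x̄ = F·x = [3, 6]
P̄ = F·P·Fᵀ + Q = [23 33; 33 65]
S = H·P̄·Hᵀ + R = [73 -96; -96 413]
K = P̄·Hᵀ·S⁻¹ = [8535/20933 5836/20933; 2749/20933 8850/20933]
x' − x̄ = [-4324/1903, -10264/1903] = K·y
y = (KᵀK)⁻¹·Kᵀ·(x' − x̄) = [4, -14]
z = y + H·x̄ = [4, -14] + [-3, 15] = [1, 1]

z = [1, 1]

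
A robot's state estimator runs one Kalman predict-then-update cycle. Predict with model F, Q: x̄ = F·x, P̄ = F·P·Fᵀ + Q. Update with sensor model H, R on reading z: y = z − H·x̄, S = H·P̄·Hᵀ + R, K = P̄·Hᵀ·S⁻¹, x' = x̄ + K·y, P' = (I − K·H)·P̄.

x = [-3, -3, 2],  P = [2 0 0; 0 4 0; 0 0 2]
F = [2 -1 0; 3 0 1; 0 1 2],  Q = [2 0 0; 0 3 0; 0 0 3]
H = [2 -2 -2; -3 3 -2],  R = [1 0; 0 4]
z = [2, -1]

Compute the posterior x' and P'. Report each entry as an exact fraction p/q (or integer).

x' = [-36113/13889, -46158/13889, -3793/13889]
P' = [179866/13889 180258/13889 -936/13889; 180258/13889 183322/13889 -2214/13889; -936/13889 -2214/13889 3335/13889]

x̄ = F·x = [-3, -7, 1]
P̄ = F·P·Fᵀ + Q = [14 12 -4; 12 23 4; -4 4 15]
y = z − H·x̄ = [-4, 13]
S = H·P̄·Hᵀ + R = [177 -34; -34 85]
K = P̄·Hᵀ·S⁻¹ = [64/817 762/13889; -100/817 3405/13889; -242/817 -2626/13889]
x' = x̄ + K·y = [-36113/13889, -46158/13889, -3793/13889]
P' = (I − K·H)·P̄ = [179866/13889 180258/13889 -936/13889; 180258/13889 183322/13889 -2214/13889; -936/13889 -2214/13889 3335/13889]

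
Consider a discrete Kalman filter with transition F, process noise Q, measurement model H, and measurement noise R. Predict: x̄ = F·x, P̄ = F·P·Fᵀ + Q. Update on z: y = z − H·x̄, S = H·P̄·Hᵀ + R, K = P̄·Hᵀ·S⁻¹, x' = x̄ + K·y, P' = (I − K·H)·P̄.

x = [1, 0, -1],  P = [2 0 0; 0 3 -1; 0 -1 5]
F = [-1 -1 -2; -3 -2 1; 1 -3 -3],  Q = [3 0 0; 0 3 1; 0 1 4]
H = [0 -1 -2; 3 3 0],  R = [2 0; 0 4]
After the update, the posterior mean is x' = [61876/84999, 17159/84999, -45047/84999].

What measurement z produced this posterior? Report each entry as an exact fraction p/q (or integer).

z = [1, 3]

x̄ = F·x = [1, -4, 4]
P̄ = F·P·Fᵀ + Q = [24 -1 28; -1 42 -5; 28 -5 60]
S = H·P̄·Hᵀ + R = [264 -261; -261 580]
K = P̄·Hᵀ·S⁻¹ = [-479/2931 1287/28333; 467/2931 8040/28333; -1679/2931 -3933/28333]
x' − x̄ = [-23123/84999, 357155/84999, -385043/84999] = K·y
y = (KᵀK)⁻¹·Kᵀ·(x' − x̄) = [5, 12]
z = y + H·x̄ = [5, 12] + [-4, -9] = [1, 3]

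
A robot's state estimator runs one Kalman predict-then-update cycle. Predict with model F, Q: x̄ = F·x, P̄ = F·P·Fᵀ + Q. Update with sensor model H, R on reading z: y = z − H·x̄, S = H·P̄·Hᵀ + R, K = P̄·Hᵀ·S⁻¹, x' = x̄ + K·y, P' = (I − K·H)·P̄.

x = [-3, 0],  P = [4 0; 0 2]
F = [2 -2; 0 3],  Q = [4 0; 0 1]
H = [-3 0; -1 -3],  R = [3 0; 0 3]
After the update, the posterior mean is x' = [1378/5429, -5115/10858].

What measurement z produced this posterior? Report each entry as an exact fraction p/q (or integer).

x̄ = F·x = [-6, 0]
P̄ = F·P·Fᵀ + Q = [28 -12; -12 19]
S = H·P̄·Hᵀ + R = [255 -24; -24 130]
K = P̄·Hᵀ·S⁻¹ = [-1788/5429 4/5429; 600/5429 -3537/10858]
x' − x̄ = [33952/5429, -5115/10858] = K·y
y = (KᵀK)⁻¹·Kᵀ·(x' − x̄) = [-19, -5]
z = y + H·x̄ = [-19, -5] + [18, 6] = [-1, 1]

z = [-1, 1]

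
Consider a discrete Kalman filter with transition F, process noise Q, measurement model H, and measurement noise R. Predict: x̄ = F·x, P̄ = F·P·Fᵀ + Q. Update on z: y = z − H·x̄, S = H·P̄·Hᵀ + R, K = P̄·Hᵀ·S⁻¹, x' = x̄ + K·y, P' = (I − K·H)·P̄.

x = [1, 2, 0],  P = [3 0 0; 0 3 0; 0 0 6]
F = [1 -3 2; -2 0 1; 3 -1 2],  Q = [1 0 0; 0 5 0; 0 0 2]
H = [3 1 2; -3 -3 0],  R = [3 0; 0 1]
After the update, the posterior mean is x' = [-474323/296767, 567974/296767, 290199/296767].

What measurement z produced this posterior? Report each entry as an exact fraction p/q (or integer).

x̄ = F·x = [-5, -2, 1]
P̄ = F·P·Fᵀ + Q = [55 6 42; 6 23 -6; 42 -6 56]
S = H·P̄·Hᵀ + R = [1261 -852; -852 811]
K = P̄·Hᵀ·S⁻¹ = [50889/296767 -13503/296767; -50605/296767 -84999/296767; 96136/296767 61476/296767]
x' − x̄ = [1009512/296767, 1161508/296767, -6568/296767] = K·y
y = (KᵀK)⁻¹·Kᵀ·(x' − x̄) = [14, -22]
z = y + H·x̄ = [14, -22] + [-15, 21] = [-1, -1]

z = [-1, -1]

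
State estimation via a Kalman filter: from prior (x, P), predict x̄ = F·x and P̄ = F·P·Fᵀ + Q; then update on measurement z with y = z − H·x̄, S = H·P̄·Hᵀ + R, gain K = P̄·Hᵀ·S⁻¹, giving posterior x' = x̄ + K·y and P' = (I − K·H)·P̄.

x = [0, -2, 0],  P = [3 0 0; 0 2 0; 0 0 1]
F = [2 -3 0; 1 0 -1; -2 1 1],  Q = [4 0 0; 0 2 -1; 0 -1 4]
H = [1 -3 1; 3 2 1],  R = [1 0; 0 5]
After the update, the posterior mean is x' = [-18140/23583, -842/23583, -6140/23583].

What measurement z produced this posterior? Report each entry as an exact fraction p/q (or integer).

x̄ = F·x = [6, 0, -2]
P̄ = F·P·Fᵀ + Q = [34 6 -18; 6 6 -8; -18 -8 19]
S = H·P̄·Hᵀ + R = [84 -21; -21 286]
K = P̄·Hᵀ·S⁻¹ = [1444/23583 382/1123; -5258/23583 68/1123; 6079/23583 -179/1123]
x' − x̄ = [-159638/23583, -842/23583, 41026/23583] = K·y
y = (KᵀK)⁻¹·Kᵀ·(x' − x̄) = [-5, -19]
z = y + H·x̄ = [-5, -19] + [4, 16] = [-1, -3]

z = [-1, -3]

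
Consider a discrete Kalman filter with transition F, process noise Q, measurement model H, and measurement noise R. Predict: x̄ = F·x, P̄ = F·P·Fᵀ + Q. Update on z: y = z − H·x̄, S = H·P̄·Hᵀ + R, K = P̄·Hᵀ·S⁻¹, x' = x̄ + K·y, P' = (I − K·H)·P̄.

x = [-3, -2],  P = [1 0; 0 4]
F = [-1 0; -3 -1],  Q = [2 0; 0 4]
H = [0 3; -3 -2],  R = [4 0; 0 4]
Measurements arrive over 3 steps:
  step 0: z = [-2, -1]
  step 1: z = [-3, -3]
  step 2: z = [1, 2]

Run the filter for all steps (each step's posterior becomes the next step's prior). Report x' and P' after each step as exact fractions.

step 0: x' = [169/253, -316/759], P' = [124/253 -160/759; -160/759 892/2277]
step 1: x' = [327393/277507, -213696/277507], P' = [132836/277507 -55824/277507; -55824/277507 105202/277507]
step 2: x' = [-33757910/44673593, 20163433/134020779], P' = [21379532/44673593 -8987272/44673593; -8987272/44673593 50802068/134020779]

step 0: x̄ = F·x = [3, 11]
step 0: P̄ = F·P·Fᵀ + Q = [3 3; 3 17]
step 0: y = z − H·x̄ = [-35, 30]
step 0: S = H·P̄·Hᵀ + R = [157 -129; -129 135]
step 0: K = P̄·Hᵀ·S⁻¹ = [-40/253 -199/759; 223/759 -86/2277]
step 0: x' = x̄ + K·y = [169/253, -316/759]
step 0: P' = (I − K·H)·P̄ = [124/253 -160/759; -160/759 892/2277]
step 1: x̄ = F·x = [-169/253, -1205/759]
step 1: P̄ = F·P·Fᵀ + Q = [630/253 956/759; 956/759 17164/2277]
step 1: y = z − H·x̄ = [446/253, -6208/759]
step 1: S = H·P̄·Hᵀ + R = [18176/253 -42932/759; -42932/759 163210/2277]
step 1: K = P̄·Hᵀ·S⁻¹ = [-41868/277507 -71715/277507; 157803/555014 -10733/277507]
step 1: x' = x̄ + K·y = [327393/277507, -213696/277507]
step 1: P' = (I − K·H)·P̄ = [132836/277507 -55824/277507; -55824/277507 105202/277507]
step 2: x̄ = F·x = [-327393/277507, -768483/277507]
step 2: P̄ = F·P·Fᵀ + Q = [687850/277507 342684/277507; 342684/277507 2075810/277507]
step 2: y = z − H·x̄ = [2582956/277507, -1964131/277507]
step 2: S = H·P̄·Hᵀ + R = [19792318/277507 -15539016/277507; -15539016/277507 19716126/277507]
step 2: K = P̄·Hᵀ·S⁻¹ = [-6740454/44673593 -11541013/44673593; 12700517/44673593 -5179672/134020779]
step 2: x' = x̄ + K·y = [-33757910/44673593, 20163433/134020779]
step 2: P' = (I − K·H)·P̄ = [21379532/44673593 -8987272/44673593; -8987272/44673593 50802068/134020779]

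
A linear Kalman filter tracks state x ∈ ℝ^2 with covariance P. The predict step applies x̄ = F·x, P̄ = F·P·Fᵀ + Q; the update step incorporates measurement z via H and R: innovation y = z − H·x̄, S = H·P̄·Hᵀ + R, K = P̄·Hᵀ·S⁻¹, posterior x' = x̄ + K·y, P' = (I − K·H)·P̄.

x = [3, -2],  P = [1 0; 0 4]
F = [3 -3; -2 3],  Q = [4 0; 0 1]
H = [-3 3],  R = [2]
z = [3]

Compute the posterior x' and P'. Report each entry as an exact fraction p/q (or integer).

x̄ = F·x = [15, -12]
P̄ = F·P·Fᵀ + Q = [49 -42; -42 41]
y = z − H·x̄ = [84]
S = H·P̄·Hᵀ + R = [1568]
K = P̄·Hᵀ·S⁻¹ = [-39/224; 249/1568]
x' = x̄ + K·y = [3/8, 75/56]
P' = (I − K·H)·P̄ = [47/32 303/224; 303/224 2287/1568]

x' = [3/8, 75/56]
P' = [47/32 303/224; 303/224 2287/1568]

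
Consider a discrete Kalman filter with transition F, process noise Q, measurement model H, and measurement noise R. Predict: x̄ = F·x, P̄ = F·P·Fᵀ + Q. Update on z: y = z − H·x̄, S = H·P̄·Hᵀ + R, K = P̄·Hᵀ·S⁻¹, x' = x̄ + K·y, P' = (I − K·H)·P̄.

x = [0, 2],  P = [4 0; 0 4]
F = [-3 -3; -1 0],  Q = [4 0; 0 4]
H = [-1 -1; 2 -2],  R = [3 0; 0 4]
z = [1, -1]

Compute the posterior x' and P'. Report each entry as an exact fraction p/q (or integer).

x̄ = F·x = [-6, 0]
P̄ = F·P·Fᵀ + Q = [76 12; 12 8]
y = z − H·x̄ = [-5, 11]
S = H·P̄·Hᵀ + R = [111 -136; -136 244]
K = P̄·Hᵀ·S⁻¹ = [-1016/2147 560/2147; -948/2147 -458/2147]
x' = x̄ + K·y = [-1642/2147, -298/2147]
P' = (I − K·H)·P̄ = [2084/2147 964/2147; 964/2147 1880/2147]

x' = [-1642/2147, -298/2147]
P' = [2084/2147 964/2147; 964/2147 1880/2147]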